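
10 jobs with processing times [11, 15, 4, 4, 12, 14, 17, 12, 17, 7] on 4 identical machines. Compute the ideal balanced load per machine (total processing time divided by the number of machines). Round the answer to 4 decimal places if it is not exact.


Total processing time = 11 + 15 + 4 + 4 + 12 + 14 + 17 + 12 + 17 + 7 = 113
Number of machines = 4
Ideal balanced load = 113 / 4 = 28.25

28.25


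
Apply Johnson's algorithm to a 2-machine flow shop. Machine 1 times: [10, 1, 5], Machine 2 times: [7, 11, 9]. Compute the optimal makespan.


Apply Johnson's rule:
  Group 1 (a <= b): [(2, 1, 11), (3, 5, 9)]
  Group 2 (a > b): [(1, 10, 7)]
Optimal job order: [2, 3, 1]
Schedule:
  Job 2: M1 done at 1, M2 done at 12
  Job 3: M1 done at 6, M2 done at 21
  Job 1: M1 done at 16, M2 done at 28
Makespan = 28

28


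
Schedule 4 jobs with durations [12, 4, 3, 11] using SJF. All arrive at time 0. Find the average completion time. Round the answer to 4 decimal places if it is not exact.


SJF order (ascending): [3, 4, 11, 12]
Completion times:
  Job 1: burst=3, C=3
  Job 2: burst=4, C=7
  Job 3: burst=11, C=18
  Job 4: burst=12, C=30
Average completion = 58/4 = 14.5

14.5


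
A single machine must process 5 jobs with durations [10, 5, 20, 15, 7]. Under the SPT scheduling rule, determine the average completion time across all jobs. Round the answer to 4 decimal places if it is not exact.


Sort jobs by processing time (SPT order): [5, 7, 10, 15, 20]
Compute completion times sequentially:
  Job 1: processing = 5, completes at 5
  Job 2: processing = 7, completes at 12
  Job 3: processing = 10, completes at 22
  Job 4: processing = 15, completes at 37
  Job 5: processing = 20, completes at 57
Sum of completion times = 133
Average completion time = 133/5 = 26.6

26.6


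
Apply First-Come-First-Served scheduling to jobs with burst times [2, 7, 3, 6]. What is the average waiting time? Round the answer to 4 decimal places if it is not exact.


FCFS order (as given): [2, 7, 3, 6]
Waiting times:
  Job 1: wait = 0
  Job 2: wait = 2
  Job 3: wait = 9
  Job 4: wait = 12
Sum of waiting times = 23
Average waiting time = 23/4 = 5.75

5.75


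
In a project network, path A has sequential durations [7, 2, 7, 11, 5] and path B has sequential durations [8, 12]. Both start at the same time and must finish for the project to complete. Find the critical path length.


Path A total = 7 + 2 + 7 + 11 + 5 = 32
Path B total = 8 + 12 = 20
Critical path = longest path = max(32, 20) = 32

32


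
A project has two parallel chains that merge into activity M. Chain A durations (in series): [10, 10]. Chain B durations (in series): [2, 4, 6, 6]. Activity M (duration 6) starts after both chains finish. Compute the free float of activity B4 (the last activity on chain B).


ES(B4) = sum of predecessors on chain B = 12
EF(B4) = ES + duration = 12 + 6 = 18
Successor of B4 is M. ES(M) = max(sum(A), sum(B)) = max(20, 18) = 20
Free float = ES(successor) - EF(current) = 20 - 18 = 2

2


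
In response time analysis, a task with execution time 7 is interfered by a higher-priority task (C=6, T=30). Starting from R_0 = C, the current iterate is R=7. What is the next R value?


R_next = C + ceil(R_prev / T_hp) * C_hp
ceil(7 / 30) = ceil(0.2333) = 1
Interference = 1 * 6 = 6
R_next = 7 + 6 = 13

13


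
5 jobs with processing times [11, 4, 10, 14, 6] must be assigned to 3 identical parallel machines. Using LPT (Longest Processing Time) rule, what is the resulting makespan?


Sort jobs in decreasing order (LPT): [14, 11, 10, 6, 4]
Assign each job to the least loaded machine:
  Machine 1: jobs [14], load = 14
  Machine 2: jobs [11, 4], load = 15
  Machine 3: jobs [10, 6], load = 16
Makespan = max load = 16

16


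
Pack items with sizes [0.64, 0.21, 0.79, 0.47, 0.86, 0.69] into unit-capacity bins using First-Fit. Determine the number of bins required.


Place items sequentially using First-Fit:
  Item 0.64 -> new Bin 1
  Item 0.21 -> Bin 1 (now 0.85)
  Item 0.79 -> new Bin 2
  Item 0.47 -> new Bin 3
  Item 0.86 -> new Bin 4
  Item 0.69 -> new Bin 5
Total bins used = 5

5


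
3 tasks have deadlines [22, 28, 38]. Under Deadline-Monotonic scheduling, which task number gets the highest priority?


Sort tasks by relative deadline (ascending):
  Task 1: deadline = 22
  Task 2: deadline = 28
  Task 3: deadline = 38
Priority order (highest first): [1, 2, 3]
Highest priority task = 1

1


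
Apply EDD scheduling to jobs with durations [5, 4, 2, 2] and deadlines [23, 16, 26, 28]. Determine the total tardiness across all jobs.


Sort by due date (EDD order): [(4, 16), (5, 23), (2, 26), (2, 28)]
Compute completion times and tardiness:
  Job 1: p=4, d=16, C=4, tardiness=max(0,4-16)=0
  Job 2: p=5, d=23, C=9, tardiness=max(0,9-23)=0
  Job 3: p=2, d=26, C=11, tardiness=max(0,11-26)=0
  Job 4: p=2, d=28, C=13, tardiness=max(0,13-28)=0
Total tardiness = 0

0


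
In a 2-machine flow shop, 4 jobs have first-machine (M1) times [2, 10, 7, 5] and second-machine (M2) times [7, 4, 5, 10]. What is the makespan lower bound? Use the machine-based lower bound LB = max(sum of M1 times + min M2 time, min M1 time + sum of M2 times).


LB1 = sum(M1 times) + min(M2 times) = 24 + 4 = 28
LB2 = min(M1 times) + sum(M2 times) = 2 + 26 = 28
Lower bound = max(LB1, LB2) = max(28, 28) = 28

28


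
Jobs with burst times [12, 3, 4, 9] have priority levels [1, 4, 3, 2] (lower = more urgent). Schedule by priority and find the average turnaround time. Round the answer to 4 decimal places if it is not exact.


Sort by priority (ascending = highest first):
Order: [(1, 12), (2, 9), (3, 4), (4, 3)]
Completion times:
  Priority 1, burst=12, C=12
  Priority 2, burst=9, C=21
  Priority 3, burst=4, C=25
  Priority 4, burst=3, C=28
Average turnaround = 86/4 = 21.5

21.5


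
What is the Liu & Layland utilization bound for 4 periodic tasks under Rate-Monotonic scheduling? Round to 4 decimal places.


Compute 2^(1/4) = 1.1892071150
Subtract 1: 1.1892071150 - 1 = 0.1892071150
Multiply by n: 4 * 0.1892071150 = 0.7568284600
Round to 4 dp: 0.7568

0.7568


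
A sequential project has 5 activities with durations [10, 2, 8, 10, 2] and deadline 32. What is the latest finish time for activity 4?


LF(activity 4) = deadline - sum of successor durations
Successors: activities 5 through 5 with durations [2]
Sum of successor durations = 2
LF = 32 - 2 = 30

30


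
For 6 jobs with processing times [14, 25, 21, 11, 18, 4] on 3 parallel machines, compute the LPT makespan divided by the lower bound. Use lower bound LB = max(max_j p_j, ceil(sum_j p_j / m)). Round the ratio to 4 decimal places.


LPT order: [25, 21, 18, 14, 11, 4]
Machine loads after assignment: [29, 32, 32]
LPT makespan = 32
Lower bound = max(max_job, ceil(total/3)) = max(25, 31) = 31
Ratio = 32 / 31 = 1.0323

1.0323


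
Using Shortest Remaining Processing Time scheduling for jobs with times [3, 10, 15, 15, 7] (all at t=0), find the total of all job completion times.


Since all jobs arrive at t=0, SRPT equals SPT ordering.
SPT order: [3, 7, 10, 15, 15]
Completion times:
  Job 1: p=3, C=3
  Job 2: p=7, C=10
  Job 3: p=10, C=20
  Job 4: p=15, C=35
  Job 5: p=15, C=50
Total completion time = 3 + 10 + 20 + 35 + 50 = 118

118


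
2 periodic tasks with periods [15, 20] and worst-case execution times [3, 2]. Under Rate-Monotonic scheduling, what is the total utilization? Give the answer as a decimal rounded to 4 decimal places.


Compute individual utilizations (exact fractions):
  Task 1: C/T = 3/15 = 1/5 (approx. 0.2)
  Task 2: C/T = 2/20 = 1/10 (approx. 0.1)
Total utilization U = 1/5 + 1/10 = 3/10
Rounded to 4 decimal places: U = 0.3000
RM (Liu & Layland) bound for 2 tasks = 0.828427; compare with U = 3/10 (approx. 0.300000)
U <= bound, so schedulable by RM sufficient condition.

0.3000


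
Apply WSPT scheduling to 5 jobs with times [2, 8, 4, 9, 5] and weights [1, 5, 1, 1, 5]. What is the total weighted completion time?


Compute p/w ratios and sort ascending (WSPT): [(5, 5), (8, 5), (2, 1), (4, 1), (9, 1)]
Compute weighted completion times:
  Job (p=5,w=5): C=5, w*C=5*5=25
  Job (p=8,w=5): C=13, w*C=5*13=65
  Job (p=2,w=1): C=15, w*C=1*15=15
  Job (p=4,w=1): C=19, w*C=1*19=19
  Job (p=9,w=1): C=28, w*C=1*28=28
Total weighted completion time = 152

152


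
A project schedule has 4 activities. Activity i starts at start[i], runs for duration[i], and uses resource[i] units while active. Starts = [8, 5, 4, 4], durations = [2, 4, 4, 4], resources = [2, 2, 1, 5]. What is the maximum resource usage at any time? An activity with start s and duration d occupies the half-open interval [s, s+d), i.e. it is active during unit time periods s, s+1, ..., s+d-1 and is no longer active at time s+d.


Each activity i is active on [start_i, start_i + duration_i).
Compute total resource usage per time slot:
  t=0: active resources = [], total = 0
  t=1: active resources = [], total = 0
  t=2: active resources = [], total = 0
  t=3: active resources = [], total = 0
  t=4: active resources = [1, 5], total = 6
  t=5: active resources = [2, 1, 5], total = 8
  t=6: active resources = [2, 1, 5], total = 8
  t=7: active resources = [2, 1, 5], total = 8
  t=8: active resources = [2, 2], total = 4
  t=9: active resources = [2], total = 2
Peak resource demand = 8

8


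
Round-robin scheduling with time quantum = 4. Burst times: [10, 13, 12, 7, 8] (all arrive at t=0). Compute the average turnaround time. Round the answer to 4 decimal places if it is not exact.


Time quantum = 4
Execution trace:
  J1 runs 4 units, time = 4
  J2 runs 4 units, time = 8
  J3 runs 4 units, time = 12
  J4 runs 4 units, time = 16
  J5 runs 4 units, time = 20
  J1 runs 4 units, time = 24
  J2 runs 4 units, time = 28
  J3 runs 4 units, time = 32
  J4 runs 3 units, time = 35
  J5 runs 4 units, time = 39
  J1 runs 2 units, time = 41
  J2 runs 4 units, time = 45
  J3 runs 4 units, time = 49
  J2 runs 1 units, time = 50
Finish times: [41, 50, 49, 35, 39]
Average turnaround = 214/5 = 42.8

42.8


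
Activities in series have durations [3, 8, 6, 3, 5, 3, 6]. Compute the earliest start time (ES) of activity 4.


Activity 4 starts after activities 1 through 3 complete.
Predecessor durations: [3, 8, 6]
ES = 3 + 8 + 6 = 17

17


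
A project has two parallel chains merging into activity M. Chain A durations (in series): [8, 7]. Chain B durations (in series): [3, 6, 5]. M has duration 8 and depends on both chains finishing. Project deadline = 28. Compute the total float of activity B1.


Forward pass: ES(B1) = sum of predecessors on chain B = 0
EF = ES + duration = 0 + 3 = 3
Backward pass: LF(M) = deadline = 28; LS(M) = 28 - 8 = 20
LF(B1) = LS(M) - sum(successors on chain B) = 20 - 11 = 9
LS = LF - duration = 9 - 3 = 6
Total float = LS - ES = 6 - 0 = 6

6


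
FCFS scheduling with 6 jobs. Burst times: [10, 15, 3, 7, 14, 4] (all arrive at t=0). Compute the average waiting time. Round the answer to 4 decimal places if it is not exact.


FCFS order (as given): [10, 15, 3, 7, 14, 4]
Waiting times:
  Job 1: wait = 0
  Job 2: wait = 10
  Job 3: wait = 25
  Job 4: wait = 28
  Job 5: wait = 35
  Job 6: wait = 49
Sum of waiting times = 147
Average waiting time = 147/6 = 24.5

24.5


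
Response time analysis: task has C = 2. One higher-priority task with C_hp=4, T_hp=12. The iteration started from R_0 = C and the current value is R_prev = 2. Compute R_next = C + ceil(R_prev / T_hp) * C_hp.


R_next = C + ceil(R_prev / T_hp) * C_hp
ceil(2 / 12) = ceil(0.1667) = 1
Interference = 1 * 4 = 4
R_next = 2 + 4 = 6

6


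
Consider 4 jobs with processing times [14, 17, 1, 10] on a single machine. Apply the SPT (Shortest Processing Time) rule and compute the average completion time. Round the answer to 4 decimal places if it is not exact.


Sort jobs by processing time (SPT order): [1, 10, 14, 17]
Compute completion times sequentially:
  Job 1: processing = 1, completes at 1
  Job 2: processing = 10, completes at 11
  Job 3: processing = 14, completes at 25
  Job 4: processing = 17, completes at 42
Sum of completion times = 79
Average completion time = 79/4 = 19.75

19.75


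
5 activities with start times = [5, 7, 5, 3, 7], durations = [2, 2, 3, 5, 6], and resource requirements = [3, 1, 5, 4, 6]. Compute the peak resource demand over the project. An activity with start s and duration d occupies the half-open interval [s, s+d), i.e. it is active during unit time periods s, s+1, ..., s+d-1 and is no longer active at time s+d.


Each activity i is active on [start_i, start_i + duration_i).
Compute total resource usage per time slot:
  t=0: active resources = [], total = 0
  t=1: active resources = [], total = 0
  t=2: active resources = [], total = 0
  t=3: active resources = [4], total = 4
  t=4: active resources = [4], total = 4
  t=5: active resources = [3, 5, 4], total = 12
  t=6: active resources = [3, 5, 4], total = 12
  t=7: active resources = [1, 5, 4, 6], total = 16
  t=8: active resources = [1, 6], total = 7
  t=9: active resources = [6], total = 6
  t=10: active resources = [6], total = 6
  t=11: active resources = [6], total = 6
  t=12: active resources = [6], total = 6
Peak resource demand = 16

16


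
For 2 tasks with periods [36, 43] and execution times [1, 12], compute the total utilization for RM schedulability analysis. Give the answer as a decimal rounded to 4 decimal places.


Compute individual utilizations (exact fractions):
  Task 1: C/T = 1/36 (approx. 0.0278)
  Task 2: C/T = 12/43 (approx. 0.2791)
Total utilization U = 1/36 + 12/43 = 475/1548
Rounded to 4 decimal places: U = 0.3068
RM (Liu & Layland) bound for 2 tasks = 0.828427; compare with U = 475/1548 (approx. 0.306848)
U <= bound, so schedulable by RM sufficient condition.

0.3068


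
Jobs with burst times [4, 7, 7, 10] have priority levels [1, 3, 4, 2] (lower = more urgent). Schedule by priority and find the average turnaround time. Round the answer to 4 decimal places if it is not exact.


Sort by priority (ascending = highest first):
Order: [(1, 4), (2, 10), (3, 7), (4, 7)]
Completion times:
  Priority 1, burst=4, C=4
  Priority 2, burst=10, C=14
  Priority 3, burst=7, C=21
  Priority 4, burst=7, C=28
Average turnaround = 67/4 = 16.75

16.75


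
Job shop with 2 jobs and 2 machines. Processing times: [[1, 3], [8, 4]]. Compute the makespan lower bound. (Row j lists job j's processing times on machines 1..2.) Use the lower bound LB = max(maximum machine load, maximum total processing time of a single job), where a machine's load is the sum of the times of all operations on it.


Machine loads:
  Machine 1: 1 + 8 = 9
  Machine 2: 3 + 4 = 7
Max machine load = 9
Job totals:
  Job 1: 4
  Job 2: 12
Max job total = 12
Lower bound = max(9, 12) = 12

12


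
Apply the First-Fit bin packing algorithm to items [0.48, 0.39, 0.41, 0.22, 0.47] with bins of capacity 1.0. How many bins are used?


Place items sequentially using First-Fit:
  Item 0.48 -> new Bin 1
  Item 0.39 -> Bin 1 (now 0.87)
  Item 0.41 -> new Bin 2
  Item 0.22 -> Bin 2 (now 0.63)
  Item 0.47 -> new Bin 3
Total bins used = 3

3


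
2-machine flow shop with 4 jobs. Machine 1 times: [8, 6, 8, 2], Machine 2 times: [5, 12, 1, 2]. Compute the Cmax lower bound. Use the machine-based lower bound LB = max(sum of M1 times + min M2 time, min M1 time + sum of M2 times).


LB1 = sum(M1 times) + min(M2 times) = 24 + 1 = 25
LB2 = min(M1 times) + sum(M2 times) = 2 + 20 = 22
Lower bound = max(LB1, LB2) = max(25, 22) = 25

25


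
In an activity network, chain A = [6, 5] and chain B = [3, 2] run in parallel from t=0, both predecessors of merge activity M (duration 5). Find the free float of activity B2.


ES(B2) = sum of predecessors on chain B = 3
EF(B2) = ES + duration = 3 + 2 = 5
Successor of B2 is M. ES(M) = max(sum(A), sum(B)) = max(11, 5) = 11
Free float = ES(successor) - EF(current) = 11 - 5 = 6

6


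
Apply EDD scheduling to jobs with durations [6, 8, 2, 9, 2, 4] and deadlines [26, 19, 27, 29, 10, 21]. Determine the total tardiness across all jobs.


Sort by due date (EDD order): [(2, 10), (8, 19), (4, 21), (6, 26), (2, 27), (9, 29)]
Compute completion times and tardiness:
  Job 1: p=2, d=10, C=2, tardiness=max(0,2-10)=0
  Job 2: p=8, d=19, C=10, tardiness=max(0,10-19)=0
  Job 3: p=4, d=21, C=14, tardiness=max(0,14-21)=0
  Job 4: p=6, d=26, C=20, tardiness=max(0,20-26)=0
  Job 5: p=2, d=27, C=22, tardiness=max(0,22-27)=0
  Job 6: p=9, d=29, C=31, tardiness=max(0,31-29)=2
Total tardiness = 2

2


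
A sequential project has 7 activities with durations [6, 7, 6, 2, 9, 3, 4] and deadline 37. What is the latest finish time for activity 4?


LF(activity 4) = deadline - sum of successor durations
Successors: activities 5 through 7 with durations [9, 3, 4]
Sum of successor durations = 16
LF = 37 - 16 = 21

21


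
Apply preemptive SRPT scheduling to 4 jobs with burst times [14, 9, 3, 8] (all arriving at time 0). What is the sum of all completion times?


Since all jobs arrive at t=0, SRPT equals SPT ordering.
SPT order: [3, 8, 9, 14]
Completion times:
  Job 1: p=3, C=3
  Job 2: p=8, C=11
  Job 3: p=9, C=20
  Job 4: p=14, C=34
Total completion time = 3 + 11 + 20 + 34 = 68

68


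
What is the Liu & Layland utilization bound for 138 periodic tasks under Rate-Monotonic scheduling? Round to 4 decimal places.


Compute 2^(1/138) = 1.0050354411
Subtract 1: 1.0050354411 - 1 = 0.0050354411
Multiply by n: 138 * 0.0050354411 = 0.6948908718
Round to 4 dp: 0.6949

0.6949


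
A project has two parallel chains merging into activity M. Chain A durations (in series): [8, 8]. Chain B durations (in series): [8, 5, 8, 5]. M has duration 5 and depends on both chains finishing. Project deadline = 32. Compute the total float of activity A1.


Forward pass: ES(A1) = sum of predecessors on chain A = 0
EF = ES + duration = 0 + 8 = 8
Backward pass: LF(M) = deadline = 32; LS(M) = 32 - 5 = 27
LF(A1) = LS(M) - sum(successors on chain A) = 27 - 8 = 19
LS = LF - duration = 19 - 8 = 11
Total float = LS - ES = 11 - 0 = 11

11


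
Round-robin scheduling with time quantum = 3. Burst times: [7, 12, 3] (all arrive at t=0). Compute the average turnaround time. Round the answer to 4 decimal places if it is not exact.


Time quantum = 3
Execution trace:
  J1 runs 3 units, time = 3
  J2 runs 3 units, time = 6
  J3 runs 3 units, time = 9
  J1 runs 3 units, time = 12
  J2 runs 3 units, time = 15
  J1 runs 1 units, time = 16
  J2 runs 3 units, time = 19
  J2 runs 3 units, time = 22
Finish times: [16, 22, 9]
Average turnaround = 47/3 = 15.6667

15.6667


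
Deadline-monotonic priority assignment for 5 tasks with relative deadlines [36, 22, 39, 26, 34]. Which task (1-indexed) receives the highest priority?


Sort tasks by relative deadline (ascending):
  Task 2: deadline = 22
  Task 4: deadline = 26
  Task 5: deadline = 34
  Task 1: deadline = 36
  Task 3: deadline = 39
Priority order (highest first): [2, 4, 5, 1, 3]
Highest priority task = 2

2


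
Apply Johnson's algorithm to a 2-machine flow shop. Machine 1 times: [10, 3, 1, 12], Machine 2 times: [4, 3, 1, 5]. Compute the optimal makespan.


Apply Johnson's rule:
  Group 1 (a <= b): [(3, 1, 1), (2, 3, 3)]
  Group 2 (a > b): [(4, 12, 5), (1, 10, 4)]
Optimal job order: [3, 2, 4, 1]
Schedule:
  Job 3: M1 done at 1, M2 done at 2
  Job 2: M1 done at 4, M2 done at 7
  Job 4: M1 done at 16, M2 done at 21
  Job 1: M1 done at 26, M2 done at 30
Makespan = 30

30


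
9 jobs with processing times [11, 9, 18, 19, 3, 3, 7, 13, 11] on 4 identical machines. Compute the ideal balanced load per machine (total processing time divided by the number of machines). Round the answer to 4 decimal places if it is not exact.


Total processing time = 11 + 9 + 18 + 19 + 3 + 3 + 7 + 13 + 11 = 94
Number of machines = 4
Ideal balanced load = 94 / 4 = 23.5

23.5


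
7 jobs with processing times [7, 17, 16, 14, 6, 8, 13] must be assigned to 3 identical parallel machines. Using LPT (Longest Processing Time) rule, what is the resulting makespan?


Sort jobs in decreasing order (LPT): [17, 16, 14, 13, 8, 7, 6]
Assign each job to the least loaded machine:
  Machine 1: jobs [17, 7, 6], load = 30
  Machine 2: jobs [16, 8], load = 24
  Machine 3: jobs [14, 13], load = 27
Makespan = max load = 30

30


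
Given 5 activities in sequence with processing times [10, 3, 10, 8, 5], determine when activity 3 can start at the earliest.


Activity 3 starts after activities 1 through 2 complete.
Predecessor durations: [10, 3]
ES = 10 + 3 = 13

13


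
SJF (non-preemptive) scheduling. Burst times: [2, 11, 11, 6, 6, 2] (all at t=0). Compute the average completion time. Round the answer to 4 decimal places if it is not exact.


SJF order (ascending): [2, 2, 6, 6, 11, 11]
Completion times:
  Job 1: burst=2, C=2
  Job 2: burst=2, C=4
  Job 3: burst=6, C=10
  Job 4: burst=6, C=16
  Job 5: burst=11, C=27
  Job 6: burst=11, C=38
Average completion = 97/6 = 16.1667

16.1667


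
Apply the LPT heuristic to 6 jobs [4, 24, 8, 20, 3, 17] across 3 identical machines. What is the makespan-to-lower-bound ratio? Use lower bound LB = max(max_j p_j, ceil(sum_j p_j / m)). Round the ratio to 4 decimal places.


LPT order: [24, 20, 17, 8, 4, 3]
Machine loads after assignment: [27, 24, 25]
LPT makespan = 27
Lower bound = max(max_job, ceil(total/3)) = max(24, 26) = 26
Ratio = 27 / 26 = 1.0385

1.0385


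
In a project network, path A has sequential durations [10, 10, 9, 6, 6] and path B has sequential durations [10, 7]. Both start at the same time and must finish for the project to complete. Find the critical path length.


Path A total = 10 + 10 + 9 + 6 + 6 = 41
Path B total = 10 + 7 = 17
Critical path = longest path = max(41, 17) = 41

41


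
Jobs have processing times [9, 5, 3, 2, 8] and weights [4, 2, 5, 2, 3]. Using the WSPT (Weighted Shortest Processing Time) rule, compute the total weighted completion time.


Compute p/w ratios and sort ascending (WSPT): [(3, 5), (2, 2), (9, 4), (5, 2), (8, 3)]
Compute weighted completion times:
  Job (p=3,w=5): C=3, w*C=5*3=15
  Job (p=2,w=2): C=5, w*C=2*5=10
  Job (p=9,w=4): C=14, w*C=4*14=56
  Job (p=5,w=2): C=19, w*C=2*19=38
  Job (p=8,w=3): C=27, w*C=3*27=81
Total weighted completion time = 200

200


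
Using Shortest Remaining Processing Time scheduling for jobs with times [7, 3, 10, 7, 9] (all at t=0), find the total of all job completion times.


Since all jobs arrive at t=0, SRPT equals SPT ordering.
SPT order: [3, 7, 7, 9, 10]
Completion times:
  Job 1: p=3, C=3
  Job 2: p=7, C=10
  Job 3: p=7, C=17
  Job 4: p=9, C=26
  Job 5: p=10, C=36
Total completion time = 3 + 10 + 17 + 26 + 36 = 92

92


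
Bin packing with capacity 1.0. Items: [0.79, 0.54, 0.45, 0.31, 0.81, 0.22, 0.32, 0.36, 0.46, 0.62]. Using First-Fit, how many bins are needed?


Place items sequentially using First-Fit:
  Item 0.79 -> new Bin 1
  Item 0.54 -> new Bin 2
  Item 0.45 -> Bin 2 (now 0.99)
  Item 0.31 -> new Bin 3
  Item 0.81 -> new Bin 4
  Item 0.22 -> Bin 3 (now 0.53)
  Item 0.32 -> Bin 3 (now 0.85)
  Item 0.36 -> new Bin 5
  Item 0.46 -> Bin 5 (now 0.82)
  Item 0.62 -> new Bin 6
Total bins used = 6

6


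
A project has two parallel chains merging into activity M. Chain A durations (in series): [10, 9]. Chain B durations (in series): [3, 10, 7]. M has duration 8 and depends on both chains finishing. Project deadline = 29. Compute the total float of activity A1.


Forward pass: ES(A1) = sum of predecessors on chain A = 0
EF = ES + duration = 0 + 10 = 10
Backward pass: LF(M) = deadline = 29; LS(M) = 29 - 8 = 21
LF(A1) = LS(M) - sum(successors on chain A) = 21 - 9 = 12
LS = LF - duration = 12 - 10 = 2
Total float = LS - ES = 2 - 0 = 2

2


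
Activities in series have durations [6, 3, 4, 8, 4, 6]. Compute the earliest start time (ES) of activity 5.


Activity 5 starts after activities 1 through 4 complete.
Predecessor durations: [6, 3, 4, 8]
ES = 6 + 3 + 4 + 8 = 21

21


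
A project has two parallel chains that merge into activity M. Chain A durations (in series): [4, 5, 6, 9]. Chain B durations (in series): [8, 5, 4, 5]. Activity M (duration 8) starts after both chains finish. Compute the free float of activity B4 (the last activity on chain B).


ES(B4) = sum of predecessors on chain B = 17
EF(B4) = ES + duration = 17 + 5 = 22
Successor of B4 is M. ES(M) = max(sum(A), sum(B)) = max(24, 22) = 24
Free float = ES(successor) - EF(current) = 24 - 22 = 2

2


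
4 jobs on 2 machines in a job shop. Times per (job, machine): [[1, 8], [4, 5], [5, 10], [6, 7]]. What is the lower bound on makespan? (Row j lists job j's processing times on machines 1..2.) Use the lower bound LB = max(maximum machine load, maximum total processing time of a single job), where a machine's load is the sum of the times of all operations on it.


Machine loads:
  Machine 1: 1 + 4 + 5 + 6 = 16
  Machine 2: 8 + 5 + 10 + 7 = 30
Max machine load = 30
Job totals:
  Job 1: 9
  Job 2: 9
  Job 3: 15
  Job 4: 13
Max job total = 15
Lower bound = max(30, 15) = 30

30


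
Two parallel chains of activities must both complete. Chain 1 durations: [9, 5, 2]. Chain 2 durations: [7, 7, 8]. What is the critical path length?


Path A total = 9 + 5 + 2 = 16
Path B total = 7 + 7 + 8 = 22
Critical path = longest path = max(16, 22) = 22

22


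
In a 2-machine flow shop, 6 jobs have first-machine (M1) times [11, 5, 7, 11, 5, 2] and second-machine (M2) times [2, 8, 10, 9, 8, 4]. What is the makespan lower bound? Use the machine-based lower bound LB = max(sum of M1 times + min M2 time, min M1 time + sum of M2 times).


LB1 = sum(M1 times) + min(M2 times) = 41 + 2 = 43
LB2 = min(M1 times) + sum(M2 times) = 2 + 41 = 43
Lower bound = max(LB1, LB2) = max(43, 43) = 43

43


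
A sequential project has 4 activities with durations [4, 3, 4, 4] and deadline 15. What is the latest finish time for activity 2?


LF(activity 2) = deadline - sum of successor durations
Successors: activities 3 through 4 with durations [4, 4]
Sum of successor durations = 8
LF = 15 - 8 = 7

7


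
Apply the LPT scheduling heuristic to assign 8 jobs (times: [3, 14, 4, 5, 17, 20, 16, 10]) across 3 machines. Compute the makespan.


Sort jobs in decreasing order (LPT): [20, 17, 16, 14, 10, 5, 4, 3]
Assign each job to the least loaded machine:
  Machine 1: jobs [20, 5, 4], load = 29
  Machine 2: jobs [17, 10, 3], load = 30
  Machine 3: jobs [16, 14], load = 30
Makespan = max load = 30

30


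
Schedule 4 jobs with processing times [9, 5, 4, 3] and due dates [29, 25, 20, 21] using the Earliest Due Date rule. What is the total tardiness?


Sort by due date (EDD order): [(4, 20), (3, 21), (5, 25), (9, 29)]
Compute completion times and tardiness:
  Job 1: p=4, d=20, C=4, tardiness=max(0,4-20)=0
  Job 2: p=3, d=21, C=7, tardiness=max(0,7-21)=0
  Job 3: p=5, d=25, C=12, tardiness=max(0,12-25)=0
  Job 4: p=9, d=29, C=21, tardiness=max(0,21-29)=0
Total tardiness = 0

0


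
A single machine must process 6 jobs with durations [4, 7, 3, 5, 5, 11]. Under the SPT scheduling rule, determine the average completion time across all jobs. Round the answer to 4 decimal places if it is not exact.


Sort jobs by processing time (SPT order): [3, 4, 5, 5, 7, 11]
Compute completion times sequentially:
  Job 1: processing = 3, completes at 3
  Job 2: processing = 4, completes at 7
  Job 3: processing = 5, completes at 12
  Job 4: processing = 5, completes at 17
  Job 5: processing = 7, completes at 24
  Job 6: processing = 11, completes at 35
Sum of completion times = 98
Average completion time = 98/6 = 16.3333

16.3333


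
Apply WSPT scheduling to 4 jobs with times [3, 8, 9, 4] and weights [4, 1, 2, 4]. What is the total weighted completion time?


Compute p/w ratios and sort ascending (WSPT): [(3, 4), (4, 4), (9, 2), (8, 1)]
Compute weighted completion times:
  Job (p=3,w=4): C=3, w*C=4*3=12
  Job (p=4,w=4): C=7, w*C=4*7=28
  Job (p=9,w=2): C=16, w*C=2*16=32
  Job (p=8,w=1): C=24, w*C=1*24=24
Total weighted completion time = 96

96


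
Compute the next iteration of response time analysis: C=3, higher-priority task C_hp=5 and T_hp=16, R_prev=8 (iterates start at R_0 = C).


R_next = C + ceil(R_prev / T_hp) * C_hp
ceil(8 / 16) = ceil(0.5) = 1
Interference = 1 * 5 = 5
R_next = 3 + 5 = 8
R_next = R_prev, so the iteration has converged (response time = 8).

8


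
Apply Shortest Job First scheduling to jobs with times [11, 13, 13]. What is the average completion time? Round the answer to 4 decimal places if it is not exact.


SJF order (ascending): [11, 13, 13]
Completion times:
  Job 1: burst=11, C=11
  Job 2: burst=13, C=24
  Job 3: burst=13, C=37
Average completion = 72/3 = 24.0

24.0


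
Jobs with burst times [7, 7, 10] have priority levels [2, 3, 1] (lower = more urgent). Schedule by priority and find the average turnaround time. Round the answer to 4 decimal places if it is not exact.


Sort by priority (ascending = highest first):
Order: [(1, 10), (2, 7), (3, 7)]
Completion times:
  Priority 1, burst=10, C=10
  Priority 2, burst=7, C=17
  Priority 3, burst=7, C=24
Average turnaround = 51/3 = 17.0

17.0


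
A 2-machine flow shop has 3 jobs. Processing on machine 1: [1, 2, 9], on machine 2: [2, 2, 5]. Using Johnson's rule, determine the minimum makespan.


Apply Johnson's rule:
  Group 1 (a <= b): [(1, 1, 2), (2, 2, 2)]
  Group 2 (a > b): [(3, 9, 5)]
Optimal job order: [1, 2, 3]
Schedule:
  Job 1: M1 done at 1, M2 done at 3
  Job 2: M1 done at 3, M2 done at 5
  Job 3: M1 done at 12, M2 done at 17
Makespan = 17

17


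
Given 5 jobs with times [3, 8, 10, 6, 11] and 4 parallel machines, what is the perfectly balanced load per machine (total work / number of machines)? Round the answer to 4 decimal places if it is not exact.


Total processing time = 3 + 8 + 10 + 6 + 11 = 38
Number of machines = 4
Ideal balanced load = 38 / 4 = 9.5

9.5


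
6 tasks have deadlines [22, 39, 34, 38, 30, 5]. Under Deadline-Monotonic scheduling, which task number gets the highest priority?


Sort tasks by relative deadline (ascending):
  Task 6: deadline = 5
  Task 1: deadline = 22
  Task 5: deadline = 30
  Task 3: deadline = 34
  Task 4: deadline = 38
  Task 2: deadline = 39
Priority order (highest first): [6, 1, 5, 3, 4, 2]
Highest priority task = 6

6


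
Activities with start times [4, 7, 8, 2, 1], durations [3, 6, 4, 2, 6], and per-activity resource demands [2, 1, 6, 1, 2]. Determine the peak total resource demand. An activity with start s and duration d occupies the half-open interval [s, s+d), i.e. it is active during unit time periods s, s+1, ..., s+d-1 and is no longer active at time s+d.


Each activity i is active on [start_i, start_i + duration_i).
Compute total resource usage per time slot:
  t=0: active resources = [], total = 0
  t=1: active resources = [2], total = 2
  t=2: active resources = [1, 2], total = 3
  t=3: active resources = [1, 2], total = 3
  t=4: active resources = [2, 2], total = 4
  t=5: active resources = [2, 2], total = 4
  t=6: active resources = [2, 2], total = 4
  t=7: active resources = [1], total = 1
  t=8: active resources = [1, 6], total = 7
  t=9: active resources = [1, 6], total = 7
  t=10: active resources = [1, 6], total = 7
  t=11: active resources = [1, 6], total = 7
  t=12: active resources = [1], total = 1
Peak resource demand = 7

7


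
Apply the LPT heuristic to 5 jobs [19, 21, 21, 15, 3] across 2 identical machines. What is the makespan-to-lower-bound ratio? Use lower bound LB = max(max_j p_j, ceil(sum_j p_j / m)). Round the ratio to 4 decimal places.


LPT order: [21, 21, 19, 15, 3]
Machine loads after assignment: [40, 39]
LPT makespan = 40
Lower bound = max(max_job, ceil(total/2)) = max(21, 40) = 40
Ratio = 40 / 40 = 1.0

1.0


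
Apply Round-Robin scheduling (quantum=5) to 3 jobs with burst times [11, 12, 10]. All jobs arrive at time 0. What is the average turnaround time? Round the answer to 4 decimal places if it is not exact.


Time quantum = 5
Execution trace:
  J1 runs 5 units, time = 5
  J2 runs 5 units, time = 10
  J3 runs 5 units, time = 15
  J1 runs 5 units, time = 20
  J2 runs 5 units, time = 25
  J3 runs 5 units, time = 30
  J1 runs 1 units, time = 31
  J2 runs 2 units, time = 33
Finish times: [31, 33, 30]
Average turnaround = 94/3 = 31.3333

31.3333


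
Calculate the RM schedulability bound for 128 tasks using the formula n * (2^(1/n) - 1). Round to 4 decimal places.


Compute 2^(1/128) = 1.0054299011
Subtract 1: 1.0054299011 - 1 = 0.0054299011
Multiply by n: 128 * 0.0054299011 = 0.6950273408
Round to 4 dp: 0.6950

0.6950


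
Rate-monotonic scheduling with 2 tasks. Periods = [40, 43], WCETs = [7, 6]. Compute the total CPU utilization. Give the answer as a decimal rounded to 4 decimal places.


Compute individual utilizations (exact fractions):
  Task 1: C/T = 7/40 (approx. 0.175)
  Task 2: C/T = 6/43 (approx. 0.1395)
Total utilization U = 7/40 + 6/43 = 541/1720
Rounded to 4 decimal places: U = 0.3145
RM (Liu & Layland) bound for 2 tasks = 0.828427; compare with U = 541/1720 (approx. 0.314535)
U <= bound, so schedulable by RM sufficient condition.

0.3145


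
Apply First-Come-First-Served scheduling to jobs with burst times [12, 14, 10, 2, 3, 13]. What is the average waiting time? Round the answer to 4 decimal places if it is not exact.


FCFS order (as given): [12, 14, 10, 2, 3, 13]
Waiting times:
  Job 1: wait = 0
  Job 2: wait = 12
  Job 3: wait = 26
  Job 4: wait = 36
  Job 5: wait = 38
  Job 6: wait = 41
Sum of waiting times = 153
Average waiting time = 153/6 = 25.5

25.5


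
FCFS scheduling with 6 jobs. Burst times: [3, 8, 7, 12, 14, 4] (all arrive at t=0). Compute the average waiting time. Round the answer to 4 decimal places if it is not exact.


FCFS order (as given): [3, 8, 7, 12, 14, 4]
Waiting times:
  Job 1: wait = 0
  Job 2: wait = 3
  Job 3: wait = 11
  Job 4: wait = 18
  Job 5: wait = 30
  Job 6: wait = 44
Sum of waiting times = 106
Average waiting time = 106/6 = 17.6667

17.6667


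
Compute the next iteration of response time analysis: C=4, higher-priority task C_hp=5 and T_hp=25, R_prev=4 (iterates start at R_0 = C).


R_next = C + ceil(R_prev / T_hp) * C_hp
ceil(4 / 25) = ceil(0.16) = 1
Interference = 1 * 5 = 5
R_next = 4 + 5 = 9

9


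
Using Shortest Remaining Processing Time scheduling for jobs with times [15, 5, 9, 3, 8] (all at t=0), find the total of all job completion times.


Since all jobs arrive at t=0, SRPT equals SPT ordering.
SPT order: [3, 5, 8, 9, 15]
Completion times:
  Job 1: p=3, C=3
  Job 2: p=5, C=8
  Job 3: p=8, C=16
  Job 4: p=9, C=25
  Job 5: p=15, C=40
Total completion time = 3 + 8 + 16 + 25 + 40 = 92

92


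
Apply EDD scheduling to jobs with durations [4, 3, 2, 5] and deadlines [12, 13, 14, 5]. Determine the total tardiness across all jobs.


Sort by due date (EDD order): [(5, 5), (4, 12), (3, 13), (2, 14)]
Compute completion times and tardiness:
  Job 1: p=5, d=5, C=5, tardiness=max(0,5-5)=0
  Job 2: p=4, d=12, C=9, tardiness=max(0,9-12)=0
  Job 3: p=3, d=13, C=12, tardiness=max(0,12-13)=0
  Job 4: p=2, d=14, C=14, tardiness=max(0,14-14)=0
Total tardiness = 0

0


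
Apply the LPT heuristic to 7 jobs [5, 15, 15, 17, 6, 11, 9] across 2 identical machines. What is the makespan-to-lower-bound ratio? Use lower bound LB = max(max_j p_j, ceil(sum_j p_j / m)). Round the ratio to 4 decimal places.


LPT order: [17, 15, 15, 11, 9, 6, 5]
Machine loads after assignment: [37, 41]
LPT makespan = 41
Lower bound = max(max_job, ceil(total/2)) = max(17, 39) = 39
Ratio = 41 / 39 = 1.0513

1.0513


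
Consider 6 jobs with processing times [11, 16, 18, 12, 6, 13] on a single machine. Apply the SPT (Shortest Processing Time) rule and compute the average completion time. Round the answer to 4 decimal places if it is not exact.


Sort jobs by processing time (SPT order): [6, 11, 12, 13, 16, 18]
Compute completion times sequentially:
  Job 1: processing = 6, completes at 6
  Job 2: processing = 11, completes at 17
  Job 3: processing = 12, completes at 29
  Job 4: processing = 13, completes at 42
  Job 5: processing = 16, completes at 58
  Job 6: processing = 18, completes at 76
Sum of completion times = 228
Average completion time = 228/6 = 38.0

38.0


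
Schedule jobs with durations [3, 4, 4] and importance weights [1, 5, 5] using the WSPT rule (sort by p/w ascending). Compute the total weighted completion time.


Compute p/w ratios and sort ascending (WSPT): [(4, 5), (4, 5), (3, 1)]
Compute weighted completion times:
  Job (p=4,w=5): C=4, w*C=5*4=20
  Job (p=4,w=5): C=8, w*C=5*8=40
  Job (p=3,w=1): C=11, w*C=1*11=11
Total weighted completion time = 71

71


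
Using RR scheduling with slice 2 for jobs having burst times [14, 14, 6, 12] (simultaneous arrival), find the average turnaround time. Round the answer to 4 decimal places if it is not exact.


Time quantum = 2
Execution trace:
  J1 runs 2 units, time = 2
  J2 runs 2 units, time = 4
  J3 runs 2 units, time = 6
  J4 runs 2 units, time = 8
  J1 runs 2 units, time = 10
  J2 runs 2 units, time = 12
  J3 runs 2 units, time = 14
  J4 runs 2 units, time = 16
  J1 runs 2 units, time = 18
  J2 runs 2 units, time = 20
  J3 runs 2 units, time = 22
  J4 runs 2 units, time = 24
  J1 runs 2 units, time = 26
  J2 runs 2 units, time = 28
  J4 runs 2 units, time = 30
  J1 runs 2 units, time = 32
  J2 runs 2 units, time = 34
  J4 runs 2 units, time = 36
  J1 runs 2 units, time = 38
  J2 runs 2 units, time = 40
  J4 runs 2 units, time = 42
  J1 runs 2 units, time = 44
  J2 runs 2 units, time = 46
Finish times: [44, 46, 22, 42]
Average turnaround = 154/4 = 38.5

38.5


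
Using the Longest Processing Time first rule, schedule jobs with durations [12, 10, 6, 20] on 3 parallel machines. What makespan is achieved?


Sort jobs in decreasing order (LPT): [20, 12, 10, 6]
Assign each job to the least loaded machine:
  Machine 1: jobs [20], load = 20
  Machine 2: jobs [12], load = 12
  Machine 3: jobs [10, 6], load = 16
Makespan = max load = 20

20


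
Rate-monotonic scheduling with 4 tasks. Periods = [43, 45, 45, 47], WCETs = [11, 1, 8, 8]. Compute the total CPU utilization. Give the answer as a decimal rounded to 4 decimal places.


Compute individual utilizations (exact fractions):
  Task 1: C/T = 11/43 (approx. 0.2558)
  Task 2: C/T = 1/45 (approx. 0.0222)
  Task 3: C/T = 8/45 (approx. 0.1778)
  Task 4: C/T = 8/47 (approx. 0.1702)
Total utilization U = 11/43 + 1/45 + 8/45 + 8/47 = 6326/10105
Rounded to 4 decimal places: U = 0.6260
RM (Liu & Layland) bound for 4 tasks = 0.756828; compare with U = 6326/10105 (approx. 0.626027)
U <= bound, so schedulable by RM sufficient condition.

0.6260


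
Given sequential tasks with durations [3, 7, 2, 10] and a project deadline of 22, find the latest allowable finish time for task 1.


LF(activity 1) = deadline - sum of successor durations
Successors: activities 2 through 4 with durations [7, 2, 10]
Sum of successor durations = 19
LF = 22 - 19 = 3

3


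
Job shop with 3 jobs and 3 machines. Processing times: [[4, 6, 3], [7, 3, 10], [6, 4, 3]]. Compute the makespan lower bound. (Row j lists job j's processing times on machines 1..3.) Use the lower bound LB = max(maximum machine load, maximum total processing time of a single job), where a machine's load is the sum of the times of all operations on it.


Machine loads:
  Machine 1: 4 + 7 + 6 = 17
  Machine 2: 6 + 3 + 4 = 13
  Machine 3: 3 + 10 + 3 = 16
Max machine load = 17
Job totals:
  Job 1: 13
  Job 2: 20
  Job 3: 13
Max job total = 20
Lower bound = max(17, 20) = 20

20


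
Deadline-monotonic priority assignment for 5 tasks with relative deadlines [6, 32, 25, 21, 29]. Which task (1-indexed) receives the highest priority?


Sort tasks by relative deadline (ascending):
  Task 1: deadline = 6
  Task 4: deadline = 21
  Task 3: deadline = 25
  Task 5: deadline = 29
  Task 2: deadline = 32
Priority order (highest first): [1, 4, 3, 5, 2]
Highest priority task = 1

1


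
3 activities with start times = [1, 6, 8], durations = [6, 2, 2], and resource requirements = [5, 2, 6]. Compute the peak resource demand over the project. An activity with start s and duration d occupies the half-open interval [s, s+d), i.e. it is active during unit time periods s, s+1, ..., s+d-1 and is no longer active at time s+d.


Each activity i is active on [start_i, start_i + duration_i).
Compute total resource usage per time slot:
  t=0: active resources = [], total = 0
  t=1: active resources = [5], total = 5
  t=2: active resources = [5], total = 5
  t=3: active resources = [5], total = 5
  t=4: active resources = [5], total = 5
  t=5: active resources = [5], total = 5
  t=6: active resources = [5, 2], total = 7
  t=7: active resources = [2], total = 2
  t=8: active resources = [6], total = 6
  t=9: active resources = [6], total = 6
Peak resource demand = 7

7
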